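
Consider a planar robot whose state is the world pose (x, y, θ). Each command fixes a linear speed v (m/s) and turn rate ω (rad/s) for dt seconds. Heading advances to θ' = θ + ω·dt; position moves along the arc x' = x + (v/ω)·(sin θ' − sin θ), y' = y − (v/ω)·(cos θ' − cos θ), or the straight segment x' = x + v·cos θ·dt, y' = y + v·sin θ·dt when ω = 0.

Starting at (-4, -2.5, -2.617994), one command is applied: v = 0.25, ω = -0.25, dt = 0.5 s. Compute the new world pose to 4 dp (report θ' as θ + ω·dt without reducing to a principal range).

(-4.1119, -2.5556, -2.7430)

θ' = -2.6180 + -0.25·0.5 = -2.7430
R = v/ω = 0.25/-0.25 = -1.0000
x' = -4 + -1.0000·(sin -2.7430 − sin -2.6180) = -4.1119
y' = -2.5 − -1.0000·(cos -2.7430 − cos -2.6180) = -2.5556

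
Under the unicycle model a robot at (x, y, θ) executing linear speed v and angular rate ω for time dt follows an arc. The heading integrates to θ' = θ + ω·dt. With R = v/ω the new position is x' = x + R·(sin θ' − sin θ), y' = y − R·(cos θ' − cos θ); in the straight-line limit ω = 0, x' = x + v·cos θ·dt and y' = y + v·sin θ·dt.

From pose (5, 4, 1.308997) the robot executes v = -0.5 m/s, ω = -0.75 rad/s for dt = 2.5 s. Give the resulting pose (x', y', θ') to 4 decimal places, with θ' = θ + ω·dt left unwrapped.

θ' = 1.3090 + -0.75·2.5 = -0.5660
R = v/ω = -0.5/-0.75 = 0.6667
x' = 5 + 0.6667·(sin -0.5660 − sin 1.3090) = 3.9985
y' = 4 − 0.6667·(cos -0.5660 − cos 1.3090) = 3.6098

(3.9985, 3.6098, -0.5660)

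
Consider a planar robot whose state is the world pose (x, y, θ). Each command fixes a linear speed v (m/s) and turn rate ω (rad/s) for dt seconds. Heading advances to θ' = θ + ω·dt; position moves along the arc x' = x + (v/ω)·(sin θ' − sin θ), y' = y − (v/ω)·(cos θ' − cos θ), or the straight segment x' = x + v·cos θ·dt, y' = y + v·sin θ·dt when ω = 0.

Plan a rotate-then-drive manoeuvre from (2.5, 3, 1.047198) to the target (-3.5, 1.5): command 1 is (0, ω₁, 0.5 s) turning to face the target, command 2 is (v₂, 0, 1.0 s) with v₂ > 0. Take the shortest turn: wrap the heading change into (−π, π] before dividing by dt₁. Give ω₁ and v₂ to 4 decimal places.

ω₁ = 4.6787, v₂ = 6.1847

heading to target = atan2(1.5−3, -3.5−2.5) = -2.8966
Δθ = wrap(-2.8966 − 1.0472) = 2.3394; ω₁ = Δθ/dt₁ = 4.6787
distance = √((-3.5−2.5)² + (1.5−3)²) = 6.1847; v₂ = distance/dt₂ = 6.1847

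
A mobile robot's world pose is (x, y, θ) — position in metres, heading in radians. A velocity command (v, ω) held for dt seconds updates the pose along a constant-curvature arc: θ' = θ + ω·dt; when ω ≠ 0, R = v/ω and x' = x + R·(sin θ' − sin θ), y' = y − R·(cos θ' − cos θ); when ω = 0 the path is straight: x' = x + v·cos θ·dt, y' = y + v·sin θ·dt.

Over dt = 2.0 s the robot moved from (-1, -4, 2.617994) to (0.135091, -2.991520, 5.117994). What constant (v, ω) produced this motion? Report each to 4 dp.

v = -1.0000, ω = 1.2500

Δθ = 5.117994 − 2.617994 = 2.500000
ω = Δθ/dt = 2.500000/2.0 = 1.2500
R = Δx/(sin θ' − sin θ) = -0.8000
v = R·ω = -0.8000·1.2500 = -1.0000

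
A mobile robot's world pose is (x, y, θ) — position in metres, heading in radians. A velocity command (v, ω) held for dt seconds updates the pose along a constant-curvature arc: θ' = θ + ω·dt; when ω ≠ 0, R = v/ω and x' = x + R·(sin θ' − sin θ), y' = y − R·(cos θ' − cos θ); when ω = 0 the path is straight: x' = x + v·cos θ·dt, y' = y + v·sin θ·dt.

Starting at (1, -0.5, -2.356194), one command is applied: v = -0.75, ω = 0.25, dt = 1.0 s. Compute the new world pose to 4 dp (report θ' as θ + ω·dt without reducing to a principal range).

(1.4589, 0.0908, -2.1062)

θ' = -2.3562 + 0.25·1.0 = -2.1062
R = v/ω = -0.75/0.25 = -3.0000
x' = 1 + -3.0000·(sin -2.1062 − sin -2.3562) = 1.4589
y' = -0.5 − -3.0000·(cos -2.1062 − cos -2.3562) = 0.0908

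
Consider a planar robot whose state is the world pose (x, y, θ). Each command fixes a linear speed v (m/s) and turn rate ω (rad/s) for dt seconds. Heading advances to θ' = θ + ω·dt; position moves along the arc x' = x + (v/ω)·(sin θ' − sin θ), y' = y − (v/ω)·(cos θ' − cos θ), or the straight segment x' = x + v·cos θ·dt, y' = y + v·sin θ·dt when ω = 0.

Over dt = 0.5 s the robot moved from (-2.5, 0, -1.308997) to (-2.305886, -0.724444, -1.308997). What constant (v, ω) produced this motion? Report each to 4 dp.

v = 1.5000, ω = 0.0000

Δθ = -1.308997 − -1.308997 = 0.000000
ω = Δθ/dt = 0.000000/0.5 = 0.0000
ω = 0 → v = (Δx·cos θ + Δy·sin θ)/dt = 1.5000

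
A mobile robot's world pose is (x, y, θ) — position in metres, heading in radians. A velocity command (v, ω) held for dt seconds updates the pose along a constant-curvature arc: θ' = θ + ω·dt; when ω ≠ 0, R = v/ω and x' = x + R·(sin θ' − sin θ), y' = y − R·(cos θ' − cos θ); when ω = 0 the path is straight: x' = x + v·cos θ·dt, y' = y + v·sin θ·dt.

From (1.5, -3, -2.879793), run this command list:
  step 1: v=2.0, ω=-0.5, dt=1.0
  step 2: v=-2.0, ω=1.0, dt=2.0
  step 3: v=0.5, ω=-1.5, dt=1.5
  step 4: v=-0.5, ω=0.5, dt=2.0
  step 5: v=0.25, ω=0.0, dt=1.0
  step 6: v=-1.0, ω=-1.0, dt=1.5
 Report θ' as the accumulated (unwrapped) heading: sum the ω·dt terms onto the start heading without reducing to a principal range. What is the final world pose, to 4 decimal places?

step 1: θ'=-3.3798 (R=-4.0000) → pose (-0.4791, -3.0234, -3.3798)
step 2: θ'=-1.3798 (R=-2.0000) → pose (1.9564, -0.7001, -1.3798)
step 3: θ'=-3.6298 (R=-0.3333) → pose (1.4728, -1.0578, -3.6298)
step 4: θ'=-2.6298 (R=-1.0000) → pose (2.4316, -1.0465, -2.6298)
step 5: θ'=-2.6298 (straight) → pose (2.2136, -1.1689, -2.6298)
step 6: θ'=-4.1298 (R=1.0000) → pose (3.5384, -1.4906, -4.1298)

(3.5384, -1.4906, -4.1298)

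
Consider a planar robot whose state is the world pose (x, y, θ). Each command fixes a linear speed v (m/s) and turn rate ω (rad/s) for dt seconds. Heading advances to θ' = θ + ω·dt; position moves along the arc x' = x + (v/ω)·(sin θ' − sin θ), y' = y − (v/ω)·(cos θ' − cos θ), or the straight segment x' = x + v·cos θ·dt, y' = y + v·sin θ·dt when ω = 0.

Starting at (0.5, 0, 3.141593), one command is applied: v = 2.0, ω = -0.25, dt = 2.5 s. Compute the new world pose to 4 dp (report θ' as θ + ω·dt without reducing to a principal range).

(-4.1808, 1.5123, 2.5166)

θ' = 3.1416 + -0.25·2.5 = 2.5166
R = v/ω = 2.0/-0.25 = -8.0000
x' = 0.5 + -8.0000·(sin 2.5166 − sin 3.1416) = -4.1808
y' = 0 − -8.0000·(cos 2.5166 − cos 3.1416) = 1.5123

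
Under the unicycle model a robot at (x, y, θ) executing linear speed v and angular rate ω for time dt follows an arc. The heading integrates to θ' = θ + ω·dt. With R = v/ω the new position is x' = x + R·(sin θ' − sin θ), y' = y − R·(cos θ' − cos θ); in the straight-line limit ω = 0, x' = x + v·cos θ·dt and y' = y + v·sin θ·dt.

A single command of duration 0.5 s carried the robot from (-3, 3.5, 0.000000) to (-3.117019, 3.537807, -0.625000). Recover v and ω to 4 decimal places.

Δθ = -0.625000 − 0.000000 = -0.625000
ω = Δθ/dt = -0.625000/0.5 = -1.2500
R = Δx/(sin θ' − sin θ) = 0.2000
v = R·ω = 0.2000·-1.2500 = -0.2500

v = -0.2500, ω = -1.2500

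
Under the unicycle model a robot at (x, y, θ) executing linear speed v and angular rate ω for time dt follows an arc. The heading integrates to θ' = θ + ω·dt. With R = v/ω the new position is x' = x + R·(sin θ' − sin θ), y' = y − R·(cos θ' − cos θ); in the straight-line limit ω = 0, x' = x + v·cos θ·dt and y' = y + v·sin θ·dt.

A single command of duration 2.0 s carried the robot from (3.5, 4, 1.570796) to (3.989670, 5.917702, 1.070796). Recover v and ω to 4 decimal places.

Δθ = 1.070796 − 1.570796 = -0.500000
ω = Δθ/dt = -0.500000/2.0 = -0.2500
R = −Δy/(cos θ' − cos θ) = -4.0000
v = R·ω = -4.0000·-0.2500 = 1.0000

v = 1.0000, ω = -0.2500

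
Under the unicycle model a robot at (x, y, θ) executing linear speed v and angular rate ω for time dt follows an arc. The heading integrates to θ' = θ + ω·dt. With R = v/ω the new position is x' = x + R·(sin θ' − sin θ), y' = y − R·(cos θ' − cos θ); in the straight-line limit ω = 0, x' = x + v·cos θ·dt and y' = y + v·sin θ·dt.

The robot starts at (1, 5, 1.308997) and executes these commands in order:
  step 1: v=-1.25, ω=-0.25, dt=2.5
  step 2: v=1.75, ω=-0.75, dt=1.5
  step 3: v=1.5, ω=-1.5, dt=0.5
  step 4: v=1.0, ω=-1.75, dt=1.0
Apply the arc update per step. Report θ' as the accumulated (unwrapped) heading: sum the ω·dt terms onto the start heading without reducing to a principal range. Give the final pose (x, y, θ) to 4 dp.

step 1: θ'=0.6840 (R=5.0000) → pose (-0.6701, 2.4188, 0.6840)
step 2: θ'=-0.4410 (R=-2.3333) → pose (1.8003, 2.7205, -0.4410)
step 3: θ'=-1.1910 (R=-1.0000) → pose (2.3021, 2.1869, -1.1910)
step 4: θ'=-2.9410 (R=-0.5714) → pose (1.8853, 1.4150, -2.9410)

(1.8853, 1.4150, -2.9410)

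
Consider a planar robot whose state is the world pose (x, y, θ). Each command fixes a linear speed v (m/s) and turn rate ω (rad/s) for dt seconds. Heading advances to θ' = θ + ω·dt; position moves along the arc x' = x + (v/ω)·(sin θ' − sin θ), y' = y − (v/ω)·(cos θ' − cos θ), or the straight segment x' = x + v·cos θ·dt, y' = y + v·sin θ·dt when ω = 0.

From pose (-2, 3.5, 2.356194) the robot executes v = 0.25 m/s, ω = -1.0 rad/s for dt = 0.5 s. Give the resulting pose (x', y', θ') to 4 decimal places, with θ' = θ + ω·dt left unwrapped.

(-2.0631, 3.6064, 1.8562)

θ' = 2.3562 + -1.0·0.5 = 1.8562
R = v/ω = 0.25/-1.0 = -0.2500
x' = -2 + -0.2500·(sin 1.8562 − sin 2.3562) = -2.0631
y' = 3.5 − -0.2500·(cos 1.8562 − cos 2.3562) = 3.6064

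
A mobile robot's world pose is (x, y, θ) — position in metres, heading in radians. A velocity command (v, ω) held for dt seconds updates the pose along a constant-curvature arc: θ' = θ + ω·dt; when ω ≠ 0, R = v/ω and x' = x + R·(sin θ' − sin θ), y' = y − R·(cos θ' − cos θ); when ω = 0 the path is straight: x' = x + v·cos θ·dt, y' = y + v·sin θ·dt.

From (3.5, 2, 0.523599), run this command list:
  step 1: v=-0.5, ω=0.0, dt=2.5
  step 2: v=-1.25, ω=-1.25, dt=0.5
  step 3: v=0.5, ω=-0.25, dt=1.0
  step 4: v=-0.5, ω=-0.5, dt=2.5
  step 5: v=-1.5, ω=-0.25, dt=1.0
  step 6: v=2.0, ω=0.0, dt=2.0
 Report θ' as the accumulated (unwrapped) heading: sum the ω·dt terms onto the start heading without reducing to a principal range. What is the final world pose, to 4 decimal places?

step 1: θ'=0.5236 (straight) → pose (2.4175, 1.3750, 0.5236)
step 2: θ'=-0.1014 (R=1.0000) → pose (1.8162, 1.2462, -0.1014)
step 3: θ'=-0.3514 (R=-2.0000) → pose (2.3022, 1.1342, -0.3514)
step 4: θ'=-1.6014 (R=1.0000) → pose (1.6469, 2.1037, -1.6014)
step 5: θ'=-1.8514 (R=6.0000) → pose (1.8788, 3.5817, -1.8514)
step 6: θ'=-1.8514 (straight) → pose (0.7710, -0.2618, -1.8514)

(0.7710, -0.2618, -1.8514)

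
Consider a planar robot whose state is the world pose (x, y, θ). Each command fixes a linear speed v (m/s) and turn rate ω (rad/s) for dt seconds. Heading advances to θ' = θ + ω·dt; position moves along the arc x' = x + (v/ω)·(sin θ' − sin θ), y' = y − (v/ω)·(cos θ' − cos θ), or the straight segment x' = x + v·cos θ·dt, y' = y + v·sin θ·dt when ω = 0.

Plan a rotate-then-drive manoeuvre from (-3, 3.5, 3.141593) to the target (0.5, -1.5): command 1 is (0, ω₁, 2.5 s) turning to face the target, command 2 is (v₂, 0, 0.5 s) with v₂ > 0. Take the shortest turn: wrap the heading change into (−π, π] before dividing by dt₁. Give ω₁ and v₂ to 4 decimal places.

ω₁ = 0.8726, v₂ = 12.2066

heading to target = atan2(-1.5−3.5, 0.5−-3) = -0.9601
Δθ = wrap(-0.9601 − 3.1416) = 2.1815; ω₁ = Δθ/dt₁ = 0.8726
distance = √((0.5−-3)² + (-1.5−3.5)²) = 6.1033; v₂ = distance/dt₂ = 12.2066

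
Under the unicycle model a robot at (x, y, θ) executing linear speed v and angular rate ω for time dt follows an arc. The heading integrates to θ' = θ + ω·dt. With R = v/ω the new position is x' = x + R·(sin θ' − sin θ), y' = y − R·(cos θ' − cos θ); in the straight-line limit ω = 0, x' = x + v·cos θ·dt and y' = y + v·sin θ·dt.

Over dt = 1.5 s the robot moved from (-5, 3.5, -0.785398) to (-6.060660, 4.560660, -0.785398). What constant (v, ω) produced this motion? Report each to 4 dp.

Δθ = -0.785398 − -0.785398 = 0.000000
ω = Δθ/dt = 0.000000/1.5 = 0.0000
ω = 0 → v = (Δx·cos θ + Δy·sin θ)/dt = -1.0000

v = -1.0000, ω = 0.0000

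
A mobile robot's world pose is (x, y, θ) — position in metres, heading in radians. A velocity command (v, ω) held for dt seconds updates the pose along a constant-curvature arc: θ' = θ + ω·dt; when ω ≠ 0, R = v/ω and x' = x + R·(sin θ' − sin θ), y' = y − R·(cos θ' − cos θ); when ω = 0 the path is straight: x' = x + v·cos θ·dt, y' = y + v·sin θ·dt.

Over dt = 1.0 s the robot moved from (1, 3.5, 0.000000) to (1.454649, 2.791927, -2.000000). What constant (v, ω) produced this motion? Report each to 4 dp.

Δθ = -2.000000 − 0.000000 = -2.000000
ω = Δθ/dt = -2.000000/1.0 = -2.0000
R = −Δy/(cos θ' − cos θ) = -0.5000
v = R·ω = -0.5000·-2.0000 = 1.0000

v = 1.0000, ω = -2.0000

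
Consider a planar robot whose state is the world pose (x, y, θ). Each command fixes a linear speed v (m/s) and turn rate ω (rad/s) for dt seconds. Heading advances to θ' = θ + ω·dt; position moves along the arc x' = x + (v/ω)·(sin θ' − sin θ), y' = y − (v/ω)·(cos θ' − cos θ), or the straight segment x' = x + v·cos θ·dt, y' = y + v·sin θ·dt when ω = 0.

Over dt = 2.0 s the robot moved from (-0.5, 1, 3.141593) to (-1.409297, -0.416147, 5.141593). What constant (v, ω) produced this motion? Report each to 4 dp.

v = 1.0000, ω = 1.0000

Δθ = 5.141593 − 3.141593 = 2.000000
ω = Δθ/dt = 2.000000/2.0 = 1.0000
R = −Δy/(cos θ' − cos θ) = 1.0000
v = R·ω = 1.0000·1.0000 = 1.0000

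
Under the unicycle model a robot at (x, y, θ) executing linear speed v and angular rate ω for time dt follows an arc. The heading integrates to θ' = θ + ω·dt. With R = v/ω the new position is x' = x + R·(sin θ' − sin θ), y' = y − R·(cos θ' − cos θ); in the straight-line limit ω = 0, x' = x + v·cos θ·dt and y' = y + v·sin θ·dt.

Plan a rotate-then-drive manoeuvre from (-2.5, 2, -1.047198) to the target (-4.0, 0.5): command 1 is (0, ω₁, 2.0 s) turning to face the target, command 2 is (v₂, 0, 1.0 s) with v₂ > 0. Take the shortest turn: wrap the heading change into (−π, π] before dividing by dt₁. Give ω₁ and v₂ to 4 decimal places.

ω₁ = -0.6545, v₂ = 2.1213

heading to target = atan2(0.5−2, -4−-2.5) = -2.3562
Δθ = wrap(-2.3562 − -1.0472) = -1.3090; ω₁ = Δθ/dt₁ = -0.6545
distance = √((-4−-2.5)² + (0.5−2)²) = 2.1213; v₂ = distance/dt₂ = 2.1213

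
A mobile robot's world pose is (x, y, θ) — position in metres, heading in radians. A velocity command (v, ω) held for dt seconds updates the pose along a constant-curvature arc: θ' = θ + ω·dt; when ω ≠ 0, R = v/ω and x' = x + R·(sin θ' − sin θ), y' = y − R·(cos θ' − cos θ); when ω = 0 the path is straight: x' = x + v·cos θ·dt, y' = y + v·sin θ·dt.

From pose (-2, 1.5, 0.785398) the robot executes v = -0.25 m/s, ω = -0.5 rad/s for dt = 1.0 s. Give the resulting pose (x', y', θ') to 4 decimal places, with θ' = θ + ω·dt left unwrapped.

(-2.2128, 1.3738, 0.2854)

θ' = 0.7854 + -0.5·1.0 = 0.2854
R = v/ω = -0.25/-0.5 = 0.5000
x' = -2 + 0.5000·(sin 0.2854 − sin 0.7854) = -2.2128
y' = 1.5 − 0.5000·(cos 0.2854 − cos 0.7854) = 1.3738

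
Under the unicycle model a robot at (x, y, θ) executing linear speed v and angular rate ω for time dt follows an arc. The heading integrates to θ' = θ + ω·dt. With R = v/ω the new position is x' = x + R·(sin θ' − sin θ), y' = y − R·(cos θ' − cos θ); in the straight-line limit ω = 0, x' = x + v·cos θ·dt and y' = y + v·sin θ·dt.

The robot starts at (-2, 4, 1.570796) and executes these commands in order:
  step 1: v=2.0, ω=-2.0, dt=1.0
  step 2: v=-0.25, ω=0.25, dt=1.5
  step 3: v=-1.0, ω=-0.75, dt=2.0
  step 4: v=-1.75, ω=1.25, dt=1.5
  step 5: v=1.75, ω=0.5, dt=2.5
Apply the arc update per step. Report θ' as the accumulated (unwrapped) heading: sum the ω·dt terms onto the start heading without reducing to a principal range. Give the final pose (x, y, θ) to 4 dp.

(-1.6516, 10.9346, 1.5708)

step 1: θ'=-0.4292 (R=-1.0000) → pose (-0.5839, 4.9093, -0.4292)
step 2: θ'=-0.0542 (R=-1.0000) → pose (-0.9458, 4.9985, -0.0542)
step 3: θ'=-1.5542 (R=1.3333) → pose (-2.2067, 6.3078, -1.5542)
step 4: θ'=0.3208 (R=-1.4000) → pose (-4.0480, 7.6131, 0.3208)
step 5: θ'=1.5708 (R=3.5000) → pose (-1.6516, 10.9346, 1.5708)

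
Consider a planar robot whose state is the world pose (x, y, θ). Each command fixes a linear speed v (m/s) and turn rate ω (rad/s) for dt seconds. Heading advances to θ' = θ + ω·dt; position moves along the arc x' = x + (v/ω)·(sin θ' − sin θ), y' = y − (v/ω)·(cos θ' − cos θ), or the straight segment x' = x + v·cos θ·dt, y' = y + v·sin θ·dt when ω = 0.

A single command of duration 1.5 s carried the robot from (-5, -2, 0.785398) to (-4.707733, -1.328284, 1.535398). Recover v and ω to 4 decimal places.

v = 0.5000, ω = 0.5000

Δθ = 1.535398 − 0.785398 = 0.750000
ω = Δθ/dt = 0.750000/1.5 = 0.5000
R = −Δy/(cos θ' − cos θ) = 1.0000
v = R·ω = 1.0000·0.5000 = 0.5000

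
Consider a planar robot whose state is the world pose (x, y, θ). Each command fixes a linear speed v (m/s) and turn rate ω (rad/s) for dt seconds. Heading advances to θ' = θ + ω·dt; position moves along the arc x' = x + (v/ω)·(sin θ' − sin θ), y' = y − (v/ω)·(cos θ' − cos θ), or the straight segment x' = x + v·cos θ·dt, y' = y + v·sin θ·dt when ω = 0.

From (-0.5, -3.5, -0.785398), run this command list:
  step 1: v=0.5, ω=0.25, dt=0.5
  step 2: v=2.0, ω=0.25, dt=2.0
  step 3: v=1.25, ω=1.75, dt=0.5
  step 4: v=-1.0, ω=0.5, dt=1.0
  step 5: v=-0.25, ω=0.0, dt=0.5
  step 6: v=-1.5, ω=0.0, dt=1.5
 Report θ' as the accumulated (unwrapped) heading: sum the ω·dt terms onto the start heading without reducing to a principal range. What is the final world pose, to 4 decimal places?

(2.5073, -8.1182, 1.2146)

step 1: θ'=-0.6604 (R=2.0000) → pose (-0.3126, -3.6653, -0.6604)
step 2: θ'=-0.1604 (R=8.0000) → pose (3.3171, -5.2446, -0.1604)
step 3: θ'=0.7146 (R=0.7143) → pose (3.8993, -5.0790, 0.7146)
step 4: θ'=1.2146 (R=-2.0000) → pose (3.3354, -5.8923, 1.2146)
step 5: θ'=1.2146 (straight) → pose (3.2919, -6.0095, 1.2146)
step 6: θ'=1.2146 (straight) → pose (2.5073, -8.1182, 1.2146)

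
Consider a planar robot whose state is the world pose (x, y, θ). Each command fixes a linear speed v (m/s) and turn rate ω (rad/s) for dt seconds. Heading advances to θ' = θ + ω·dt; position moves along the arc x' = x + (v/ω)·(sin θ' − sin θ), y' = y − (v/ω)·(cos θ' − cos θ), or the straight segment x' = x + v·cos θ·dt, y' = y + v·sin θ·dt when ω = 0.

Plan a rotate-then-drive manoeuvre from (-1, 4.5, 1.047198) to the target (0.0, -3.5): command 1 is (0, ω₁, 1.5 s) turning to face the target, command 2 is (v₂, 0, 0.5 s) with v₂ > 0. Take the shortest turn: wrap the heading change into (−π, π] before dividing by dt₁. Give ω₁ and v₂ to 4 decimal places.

heading to target = atan2(-3.5−4.5, 0−-1) = -1.4464
Δθ = wrap(-1.4464 − 1.0472) = -2.4936; ω₁ = Δθ/dt₁ = -1.6624
distance = √((0−-1)² + (-3.5−4.5)²) = 8.0623; v₂ = distance/dt₂ = 16.1245

ω₁ = -1.6624, v₂ = 16.1245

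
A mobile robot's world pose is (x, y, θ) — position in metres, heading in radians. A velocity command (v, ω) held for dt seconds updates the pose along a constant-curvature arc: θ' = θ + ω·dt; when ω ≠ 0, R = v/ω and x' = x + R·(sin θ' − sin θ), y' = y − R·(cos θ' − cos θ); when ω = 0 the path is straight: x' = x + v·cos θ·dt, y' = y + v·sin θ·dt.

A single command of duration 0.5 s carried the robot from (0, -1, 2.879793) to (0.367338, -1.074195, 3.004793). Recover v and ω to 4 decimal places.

Δθ = 3.004793 − 2.879793 = 0.125000
ω = Δθ/dt = 0.125000/0.5 = 0.2500
R = Δx/(sin θ' − sin θ) = -3.0000
v = R·ω = -3.0000·0.2500 = -0.7500

v = -0.7500, ω = 0.2500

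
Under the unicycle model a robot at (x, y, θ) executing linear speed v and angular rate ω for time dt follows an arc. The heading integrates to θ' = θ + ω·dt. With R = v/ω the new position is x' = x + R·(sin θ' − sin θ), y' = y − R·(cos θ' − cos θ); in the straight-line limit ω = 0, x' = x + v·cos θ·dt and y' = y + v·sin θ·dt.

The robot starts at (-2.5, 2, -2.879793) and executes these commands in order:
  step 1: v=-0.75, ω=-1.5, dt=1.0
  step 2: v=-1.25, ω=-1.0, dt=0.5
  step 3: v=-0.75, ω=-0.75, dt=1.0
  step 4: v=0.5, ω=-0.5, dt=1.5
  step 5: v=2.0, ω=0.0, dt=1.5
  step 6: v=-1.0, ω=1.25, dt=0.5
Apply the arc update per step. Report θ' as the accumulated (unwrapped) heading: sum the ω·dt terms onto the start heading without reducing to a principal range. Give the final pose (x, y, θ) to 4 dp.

(0.9848, 0.2430, -5.7548)

step 1: θ'=-4.3798 (R=0.5000) → pose (-1.8980, 1.6803, -4.3798)
step 2: θ'=-4.8798 (R=1.2500) → pose (-1.8470, 1.0639, -4.8798)
step 3: θ'=-5.6298 (R=1.0000) → pose (-2.2251, 0.4365, -5.6298)
step 4: θ'=-6.3798 (R=-1.0000) → pose (-1.5208, 0.6378, -6.3798)
step 5: θ'=-6.3798 (straight) → pose (1.4653, 0.3484, -6.3798)
step 6: θ'=-5.7548 (R=-0.8000) → pose (0.9848, 0.2430, -5.7548)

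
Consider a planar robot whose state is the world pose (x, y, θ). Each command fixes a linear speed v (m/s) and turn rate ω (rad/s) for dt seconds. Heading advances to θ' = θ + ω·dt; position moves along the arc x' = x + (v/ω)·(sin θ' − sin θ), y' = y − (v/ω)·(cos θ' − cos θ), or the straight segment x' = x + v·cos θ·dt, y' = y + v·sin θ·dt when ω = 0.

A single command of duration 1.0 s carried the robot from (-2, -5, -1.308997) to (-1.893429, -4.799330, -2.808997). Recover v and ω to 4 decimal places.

Δθ = -2.808997 − -1.308997 = -1.500000
ω = Δθ/dt = -1.500000/1.0 = -1.5000
R = −Δy/(cos θ' − cos θ) = 0.1667
v = R·ω = 0.1667·-1.5000 = -0.2500

v = -0.2500, ω = -1.5000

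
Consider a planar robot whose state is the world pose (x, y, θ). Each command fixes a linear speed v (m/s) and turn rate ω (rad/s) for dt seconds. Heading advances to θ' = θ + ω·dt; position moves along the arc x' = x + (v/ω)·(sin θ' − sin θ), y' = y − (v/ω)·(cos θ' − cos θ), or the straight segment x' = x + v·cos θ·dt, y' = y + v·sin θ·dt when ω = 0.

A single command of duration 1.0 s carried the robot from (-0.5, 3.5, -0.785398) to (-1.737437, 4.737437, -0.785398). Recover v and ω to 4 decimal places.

Δθ = -0.785398 − -0.785398 = 0.000000
ω = Δθ/dt = 0.000000/1.0 = 0.0000
ω = 0 → v = (Δx·cos θ + Δy·sin θ)/dt = -1.7500

v = -1.7500, ω = 0.0000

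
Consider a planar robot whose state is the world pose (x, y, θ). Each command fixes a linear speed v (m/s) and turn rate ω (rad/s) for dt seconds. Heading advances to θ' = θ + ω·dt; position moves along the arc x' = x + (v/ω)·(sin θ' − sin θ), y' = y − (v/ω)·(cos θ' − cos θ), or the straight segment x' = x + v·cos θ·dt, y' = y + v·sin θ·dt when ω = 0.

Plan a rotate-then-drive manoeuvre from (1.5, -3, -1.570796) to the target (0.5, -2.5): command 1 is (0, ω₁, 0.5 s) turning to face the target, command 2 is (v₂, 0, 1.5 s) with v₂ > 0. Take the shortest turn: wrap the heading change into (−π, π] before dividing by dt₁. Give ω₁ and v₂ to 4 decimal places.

ω₁ = -4.0689, v₂ = 0.7454

heading to target = atan2(-2.5−-3, 0.5−1.5) = 2.6779
Δθ = wrap(2.6779 − -1.5708) = -2.0344; ω₁ = Δθ/dt₁ = -4.0689
distance = √((0.5−1.5)² + (-2.5−-3)²) = 1.1180; v₂ = distance/dt₂ = 0.7454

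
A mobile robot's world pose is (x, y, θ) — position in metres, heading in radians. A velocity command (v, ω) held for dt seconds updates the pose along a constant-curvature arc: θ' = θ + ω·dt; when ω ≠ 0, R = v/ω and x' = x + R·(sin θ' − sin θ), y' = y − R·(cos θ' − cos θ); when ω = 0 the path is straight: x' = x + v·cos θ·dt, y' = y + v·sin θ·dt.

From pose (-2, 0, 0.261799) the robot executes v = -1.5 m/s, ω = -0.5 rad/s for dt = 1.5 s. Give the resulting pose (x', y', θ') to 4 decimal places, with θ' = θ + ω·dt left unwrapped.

θ' = 0.2618 + -0.5·1.5 = -0.4882
R = v/ω = -1.5/-0.5 = 3.0000
x' = -2 + 3.0000·(sin -0.4882 − sin 0.2618) = -4.1836
y' = 0 − 3.0000·(cos -0.4882 − cos 0.2618) = 0.2482

(-4.1836, 0.2482, -0.4882)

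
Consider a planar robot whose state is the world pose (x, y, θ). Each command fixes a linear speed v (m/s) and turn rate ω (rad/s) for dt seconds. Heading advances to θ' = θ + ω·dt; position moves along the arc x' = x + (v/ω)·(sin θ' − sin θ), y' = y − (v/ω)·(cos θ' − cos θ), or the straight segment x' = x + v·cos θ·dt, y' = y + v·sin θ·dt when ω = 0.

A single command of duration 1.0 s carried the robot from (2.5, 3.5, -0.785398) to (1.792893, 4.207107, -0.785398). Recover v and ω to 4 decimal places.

Δθ = -0.785398 − -0.785398 = 0.000000
ω = Δθ/dt = 0.000000/1.0 = 0.0000
ω = 0 → v = (Δx·cos θ + Δy·sin θ)/dt = -1.0000

v = -1.0000, ω = 0.0000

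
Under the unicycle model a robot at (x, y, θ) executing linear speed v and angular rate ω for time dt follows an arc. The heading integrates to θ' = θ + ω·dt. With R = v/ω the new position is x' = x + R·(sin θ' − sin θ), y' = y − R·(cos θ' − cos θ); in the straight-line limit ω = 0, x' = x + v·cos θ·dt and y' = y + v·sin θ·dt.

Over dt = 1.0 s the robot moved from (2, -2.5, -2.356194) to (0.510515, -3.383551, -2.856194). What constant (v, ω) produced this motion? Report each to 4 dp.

v = 1.7500, ω = -0.5000

Δθ = -2.856194 − -2.356194 = -0.500000
ω = Δθ/dt = -0.500000/1.0 = -0.5000
R = Δx/(sin θ' − sin θ) = -3.5000
v = R·ω = -3.5000·-0.5000 = 1.7500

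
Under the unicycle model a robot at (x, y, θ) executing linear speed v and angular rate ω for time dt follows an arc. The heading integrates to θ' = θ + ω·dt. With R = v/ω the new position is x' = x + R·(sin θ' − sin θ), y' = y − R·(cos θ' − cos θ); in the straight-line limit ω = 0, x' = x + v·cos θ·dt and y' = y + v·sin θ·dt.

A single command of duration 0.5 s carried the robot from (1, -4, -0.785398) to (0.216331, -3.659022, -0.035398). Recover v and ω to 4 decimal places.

Δθ = -0.035398 − -0.785398 = 0.750000
ω = Δθ/dt = 0.750000/0.5 = 1.5000
R = Δx/(sin θ' − sin θ) = -1.1667
v = R·ω = -1.1667·1.5000 = -1.7500

v = -1.7500, ω = 1.5000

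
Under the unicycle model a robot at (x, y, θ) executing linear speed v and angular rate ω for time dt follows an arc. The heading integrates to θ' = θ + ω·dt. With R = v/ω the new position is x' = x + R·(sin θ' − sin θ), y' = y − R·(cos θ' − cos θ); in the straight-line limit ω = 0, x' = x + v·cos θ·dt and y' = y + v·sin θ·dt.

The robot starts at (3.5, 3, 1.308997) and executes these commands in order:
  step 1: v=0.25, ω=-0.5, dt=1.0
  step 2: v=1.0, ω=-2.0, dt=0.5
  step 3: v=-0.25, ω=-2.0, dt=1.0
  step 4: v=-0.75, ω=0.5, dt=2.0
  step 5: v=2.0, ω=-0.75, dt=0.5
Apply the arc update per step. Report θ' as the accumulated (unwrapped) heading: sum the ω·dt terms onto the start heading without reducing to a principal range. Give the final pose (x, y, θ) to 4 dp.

(4.3624, 4.0089, -1.5660)

step 1: θ'=0.8090 (R=-0.5000) → pose (3.6212, 3.2157, 0.8090)
step 2: θ'=-0.1910 (R=-0.5000) → pose (4.0779, 3.3615, -0.1910)
step 3: θ'=-2.1910 (R=0.1250) → pose (3.9999, 3.5569, -2.1910)
step 4: θ'=-1.1910 (R=-1.5000) → pose (4.1724, 4.9848, -1.1910)
step 5: θ'=-1.5660 (R=-2.6667) → pose (4.3624, 4.0089, -1.5660)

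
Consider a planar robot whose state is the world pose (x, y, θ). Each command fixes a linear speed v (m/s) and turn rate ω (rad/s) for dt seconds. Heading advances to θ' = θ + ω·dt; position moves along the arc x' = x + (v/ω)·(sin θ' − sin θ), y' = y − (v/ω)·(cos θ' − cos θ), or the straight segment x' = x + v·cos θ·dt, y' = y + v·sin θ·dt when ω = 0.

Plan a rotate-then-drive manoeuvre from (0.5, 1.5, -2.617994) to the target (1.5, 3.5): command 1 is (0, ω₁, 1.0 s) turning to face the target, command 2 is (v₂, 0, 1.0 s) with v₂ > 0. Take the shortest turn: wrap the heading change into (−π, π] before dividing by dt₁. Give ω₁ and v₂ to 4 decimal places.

ω₁ = -2.5580, v₂ = 2.2361

heading to target = atan2(3.5−1.5, 1.5−0.5) = 1.1071
Δθ = wrap(1.1071 − -2.6180) = -2.5580; ω₁ = Δθ/dt₁ = -2.5580
distance = √((1.5−0.5)² + (3.5−1.5)²) = 2.2361; v₂ = distance/dt₂ = 2.2361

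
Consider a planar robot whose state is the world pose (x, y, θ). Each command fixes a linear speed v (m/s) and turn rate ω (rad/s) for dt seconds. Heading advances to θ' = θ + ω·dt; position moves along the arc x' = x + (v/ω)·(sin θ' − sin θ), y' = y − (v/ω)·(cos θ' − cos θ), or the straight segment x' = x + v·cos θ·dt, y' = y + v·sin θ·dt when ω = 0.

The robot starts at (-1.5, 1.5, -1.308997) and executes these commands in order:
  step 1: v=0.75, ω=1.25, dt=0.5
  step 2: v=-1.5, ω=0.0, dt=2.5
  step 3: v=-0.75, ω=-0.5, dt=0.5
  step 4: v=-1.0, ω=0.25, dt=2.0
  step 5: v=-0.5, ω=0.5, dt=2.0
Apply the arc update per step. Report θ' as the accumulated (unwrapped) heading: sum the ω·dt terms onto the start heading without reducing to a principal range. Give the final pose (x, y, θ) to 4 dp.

(-6.9550, 5.0179, 0.5660)

step 1: θ'=-0.6840 (R=0.6000) → pose (-1.2996, 1.1903, -0.6840)
step 2: θ'=-0.6840 (straight) → pose (-4.2060, 3.5599, -0.6840)
step 3: θ'=-0.9340 (R=1.5000) → pose (-4.4642, 3.8305, -0.9340)
step 4: θ'=-0.4340 (R=-4.0000) → pose (-5.9982, 5.0812, -0.4340)
step 5: θ'=0.5660 (R=-1.0000) → pose (-6.9550, 5.0179, 0.5660)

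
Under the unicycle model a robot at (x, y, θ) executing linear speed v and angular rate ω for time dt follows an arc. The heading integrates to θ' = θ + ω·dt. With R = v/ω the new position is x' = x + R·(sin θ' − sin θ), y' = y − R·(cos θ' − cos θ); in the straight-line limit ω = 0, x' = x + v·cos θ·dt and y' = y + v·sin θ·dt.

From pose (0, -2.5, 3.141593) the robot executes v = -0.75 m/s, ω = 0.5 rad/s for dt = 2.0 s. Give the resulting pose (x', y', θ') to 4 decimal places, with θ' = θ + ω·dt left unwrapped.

(1.2622, -1.8105, 4.1416)

θ' = 3.1416 + 0.5·2.0 = 4.1416
R = v/ω = -0.75/0.5 = -1.5000
x' = 0 + -1.5000·(sin 4.1416 − sin 3.1416) = 1.2622
y' = -2.5 − -1.5000·(cos 4.1416 − cos 3.1416) = -1.8105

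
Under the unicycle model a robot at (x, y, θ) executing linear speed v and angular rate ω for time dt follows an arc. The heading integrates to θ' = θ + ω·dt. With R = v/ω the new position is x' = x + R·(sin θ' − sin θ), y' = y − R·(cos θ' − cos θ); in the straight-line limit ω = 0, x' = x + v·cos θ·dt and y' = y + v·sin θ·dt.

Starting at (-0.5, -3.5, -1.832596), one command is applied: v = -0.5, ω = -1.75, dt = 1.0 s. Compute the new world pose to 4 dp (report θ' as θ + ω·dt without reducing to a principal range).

θ' = -1.8326 + -1.75·1.0 = -3.5826
R = v/ω = -0.5/-1.75 = 0.2857
x' = -0.5 + 0.2857·(sin -3.5826 − sin -1.8326) = -0.1021
y' = -3.5 − 0.2857·(cos -3.5826 − cos -1.8326) = -3.3156

(-0.1021, -3.3156, -3.5826)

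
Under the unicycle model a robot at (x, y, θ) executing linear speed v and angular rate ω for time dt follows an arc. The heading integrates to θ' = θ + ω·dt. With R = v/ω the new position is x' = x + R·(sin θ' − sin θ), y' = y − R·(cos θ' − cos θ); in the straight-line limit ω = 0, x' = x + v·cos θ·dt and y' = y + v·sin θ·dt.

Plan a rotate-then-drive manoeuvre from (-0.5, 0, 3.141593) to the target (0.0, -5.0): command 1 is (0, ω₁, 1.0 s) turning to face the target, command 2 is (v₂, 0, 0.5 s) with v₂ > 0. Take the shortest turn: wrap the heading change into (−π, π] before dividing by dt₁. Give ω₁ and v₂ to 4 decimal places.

heading to target = atan2(-5−0, 0−-0.5) = -1.4711
Δθ = wrap(-1.4711 − 3.1416) = 1.6705; ω₁ = Δθ/dt₁ = 1.6705
distance = √((0−-0.5)² + (-5−0)²) = 5.0249; v₂ = distance/dt₂ = 10.0499

ω₁ = 1.6705, v₂ = 10.0499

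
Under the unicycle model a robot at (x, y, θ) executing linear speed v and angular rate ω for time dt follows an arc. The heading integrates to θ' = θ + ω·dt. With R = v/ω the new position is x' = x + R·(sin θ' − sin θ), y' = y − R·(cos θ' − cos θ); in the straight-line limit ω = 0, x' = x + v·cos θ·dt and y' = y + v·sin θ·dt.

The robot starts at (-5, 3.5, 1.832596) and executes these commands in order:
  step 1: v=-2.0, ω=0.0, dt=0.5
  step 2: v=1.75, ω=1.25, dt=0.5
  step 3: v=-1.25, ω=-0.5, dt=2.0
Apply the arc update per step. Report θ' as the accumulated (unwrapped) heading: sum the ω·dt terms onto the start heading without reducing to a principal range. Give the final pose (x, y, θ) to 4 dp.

(-4.3046, 1.0368, 1.4576)

step 1: θ'=1.8326 (straight) → pose (-4.7412, 2.5341, 1.8326)
step 2: θ'=2.4576 (R=1.4000) → pose (-5.2088, 3.2568, 2.4576)
step 3: θ'=1.4576 (R=2.5000) → pose (-4.3046, 1.0368, 1.4576)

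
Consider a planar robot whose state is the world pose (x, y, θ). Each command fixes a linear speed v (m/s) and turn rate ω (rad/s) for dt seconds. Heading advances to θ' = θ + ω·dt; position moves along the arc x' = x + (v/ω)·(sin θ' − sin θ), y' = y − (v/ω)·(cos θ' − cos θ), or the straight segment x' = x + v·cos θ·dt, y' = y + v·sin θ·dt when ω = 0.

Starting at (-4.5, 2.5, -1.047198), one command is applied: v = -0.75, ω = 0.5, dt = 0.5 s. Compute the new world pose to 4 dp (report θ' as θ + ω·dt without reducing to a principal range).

(-4.7259, 2.7981, -0.7972)

θ' = -1.0472 + 0.5·0.5 = -0.7972
R = v/ω = -0.75/0.5 = -1.5000
x' = -4.5 + -1.5000·(sin -0.7972 − sin -1.0472) = -4.7259
y' = 2.5 − -1.5000·(cos -0.7972 − cos -1.0472) = 2.7981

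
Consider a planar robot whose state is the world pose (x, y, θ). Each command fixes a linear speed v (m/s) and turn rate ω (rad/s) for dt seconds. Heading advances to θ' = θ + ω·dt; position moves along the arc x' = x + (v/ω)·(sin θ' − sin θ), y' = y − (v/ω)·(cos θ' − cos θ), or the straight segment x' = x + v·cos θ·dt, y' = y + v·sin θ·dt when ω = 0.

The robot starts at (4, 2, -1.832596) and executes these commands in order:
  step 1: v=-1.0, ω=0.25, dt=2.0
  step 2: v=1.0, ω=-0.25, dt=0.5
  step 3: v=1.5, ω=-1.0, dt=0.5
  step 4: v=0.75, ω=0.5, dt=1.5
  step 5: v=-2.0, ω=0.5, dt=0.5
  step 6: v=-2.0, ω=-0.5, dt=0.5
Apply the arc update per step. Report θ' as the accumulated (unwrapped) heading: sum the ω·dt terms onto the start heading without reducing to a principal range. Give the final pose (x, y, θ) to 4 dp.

(3.0609, 3.4149, -1.2076)

step 1: θ'=-1.3326 (R=-4.0000) → pose (4.0234, 3.9791, -1.3326)
step 2: θ'=-1.4576 (R=-4.0000) → pose (4.1107, 3.4871, -1.4576)
step 3: θ'=-1.9576 (R=-1.5000) → pose (4.0095, 2.7518, -1.9576)
step 4: θ'=-1.2076 (R=1.5000) → pose (3.9965, 1.6531, -1.2076)
step 5: θ'=-0.9576 (R=-4.0000) → pose (3.5287, 2.5340, -0.9576)
step 6: θ'=-1.2076 (R=4.0000) → pose (3.0609, 3.4149, -1.2076)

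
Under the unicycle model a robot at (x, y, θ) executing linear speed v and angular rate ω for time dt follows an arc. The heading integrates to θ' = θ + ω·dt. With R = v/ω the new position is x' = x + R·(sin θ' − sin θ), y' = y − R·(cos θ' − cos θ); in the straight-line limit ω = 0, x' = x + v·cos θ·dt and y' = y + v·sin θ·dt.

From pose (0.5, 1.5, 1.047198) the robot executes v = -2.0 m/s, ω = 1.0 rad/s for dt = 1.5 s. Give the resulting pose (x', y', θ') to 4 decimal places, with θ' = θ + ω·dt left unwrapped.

(1.1120, -1.1570, 2.5472)

θ' = 1.0472 + 1.0·1.5 = 2.5472
R = v/ω = -2.0/1.0 = -2.0000
x' = 0.5 + -2.0000·(sin 2.5472 − sin 1.0472) = 1.1120
y' = 1.5 − -2.0000·(cos 2.5472 − cos 1.0472) = -1.1570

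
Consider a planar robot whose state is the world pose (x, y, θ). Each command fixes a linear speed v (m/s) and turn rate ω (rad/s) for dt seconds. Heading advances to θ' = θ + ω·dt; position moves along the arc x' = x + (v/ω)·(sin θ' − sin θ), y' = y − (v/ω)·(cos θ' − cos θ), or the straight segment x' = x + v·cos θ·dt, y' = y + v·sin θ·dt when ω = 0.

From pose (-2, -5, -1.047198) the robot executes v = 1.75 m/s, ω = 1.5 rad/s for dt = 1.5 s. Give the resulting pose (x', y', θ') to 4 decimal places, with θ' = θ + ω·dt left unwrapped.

(0.0989, -4.8364, 1.2028)

θ' = -1.0472 + 1.5·1.5 = 1.2028
R = v/ω = 1.75/1.5 = 1.1667
x' = -2 + 1.1667·(sin 1.2028 − sin -1.0472) = 0.0989
y' = -5 − 1.1667·(cos 1.2028 − cos -1.0472) = -4.8364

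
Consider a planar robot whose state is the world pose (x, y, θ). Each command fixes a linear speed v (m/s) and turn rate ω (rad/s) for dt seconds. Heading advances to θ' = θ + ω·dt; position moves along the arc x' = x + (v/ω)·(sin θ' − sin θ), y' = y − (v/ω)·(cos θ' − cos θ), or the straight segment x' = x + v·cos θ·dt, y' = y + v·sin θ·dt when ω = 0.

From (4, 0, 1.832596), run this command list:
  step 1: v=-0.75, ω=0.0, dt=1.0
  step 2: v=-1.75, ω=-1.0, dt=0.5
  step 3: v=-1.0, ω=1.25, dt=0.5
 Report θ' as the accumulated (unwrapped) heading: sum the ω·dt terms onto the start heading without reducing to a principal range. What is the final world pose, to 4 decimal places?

step 1: θ'=1.8326 (straight) → pose (4.1941, -0.7244, 1.8326)
step 2: θ'=1.3326 (R=1.7500) → pose (4.2043, -1.5903, 1.3326)
step 3: θ'=1.9576 (R=-0.8000) → pose (4.2408, -2.0808, 1.9576)

(4.2408, -2.0808, 1.9576)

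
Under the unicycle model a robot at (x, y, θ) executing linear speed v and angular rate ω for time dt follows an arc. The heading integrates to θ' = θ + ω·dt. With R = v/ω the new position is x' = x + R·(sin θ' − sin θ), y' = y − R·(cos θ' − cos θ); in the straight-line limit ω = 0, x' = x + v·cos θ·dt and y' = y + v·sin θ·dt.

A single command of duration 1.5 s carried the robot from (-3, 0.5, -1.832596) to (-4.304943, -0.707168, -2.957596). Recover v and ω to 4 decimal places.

Δθ = -2.957596 − -1.832596 = -1.125000
ω = Δθ/dt = -1.125000/1.5 = -0.7500
R = Δx/(sin θ' − sin θ) = -1.6667
v = R·ω = -1.6667·-0.7500 = 1.2500

v = 1.2500, ω = -0.7500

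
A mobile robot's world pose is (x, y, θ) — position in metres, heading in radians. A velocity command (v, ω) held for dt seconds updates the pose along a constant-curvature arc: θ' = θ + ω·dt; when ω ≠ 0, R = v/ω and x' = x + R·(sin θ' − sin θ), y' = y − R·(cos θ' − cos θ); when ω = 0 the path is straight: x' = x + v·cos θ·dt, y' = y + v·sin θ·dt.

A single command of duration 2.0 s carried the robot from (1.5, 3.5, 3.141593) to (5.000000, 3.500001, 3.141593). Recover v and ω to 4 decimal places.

v = -1.7500, ω = 0.0000

Δθ = 3.141593 − 3.141593 = 0.000000
ω = Δθ/dt = 0.000000/2.0 = 0.0000
ω = 0 → v = (Δx·cos θ + Δy·sin θ)/dt = -1.7500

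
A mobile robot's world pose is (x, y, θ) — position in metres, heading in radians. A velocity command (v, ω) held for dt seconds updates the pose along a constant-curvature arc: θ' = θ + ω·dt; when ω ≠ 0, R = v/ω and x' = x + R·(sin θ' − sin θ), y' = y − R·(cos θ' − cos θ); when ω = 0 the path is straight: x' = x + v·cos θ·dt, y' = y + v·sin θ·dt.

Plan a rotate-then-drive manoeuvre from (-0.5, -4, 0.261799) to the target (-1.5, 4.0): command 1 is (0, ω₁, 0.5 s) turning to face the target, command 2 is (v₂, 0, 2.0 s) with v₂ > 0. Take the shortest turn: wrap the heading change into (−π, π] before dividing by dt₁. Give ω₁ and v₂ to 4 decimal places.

heading to target = atan2(4−-4, -1.5−-0.5) = 1.6952
Δθ = wrap(1.6952 − 0.2618) = 1.4334; ω₁ = Δθ/dt₁ = 2.8667
distance = √((-1.5−-0.5)² + (4−-4)²) = 8.0623; v₂ = distance/dt₂ = 4.0311

ω₁ = 2.8667, v₂ = 4.0311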